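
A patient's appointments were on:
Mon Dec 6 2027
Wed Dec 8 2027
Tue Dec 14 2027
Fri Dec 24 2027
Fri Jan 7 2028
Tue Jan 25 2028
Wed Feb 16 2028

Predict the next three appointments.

Mon Mar 13 2028, Wed Apr 12 2028, Tue May 16 2028

Intervals are 2, 6, 10, 14, 18, 22 days — an arithmetic progression with common difference 4.
Next gap: 26 days. Wed Feb 16 2028 + 26 days = Mon Mar 13 2028.
Next gap: 30 days. Mon Mar 13 2028 + 30 days = Wed Apr 12 2028.
Next gap: 34 days. Wed Apr 12 2028 + 34 days = Tue May 16 2028.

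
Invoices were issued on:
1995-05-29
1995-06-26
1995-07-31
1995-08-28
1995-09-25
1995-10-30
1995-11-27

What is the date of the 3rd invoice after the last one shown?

All Mondays; the gaps (28, 35, 28, 28, 35, 28) vary with month length.
This is the last Monday of each month.
December 1995 ends with Monday 1995-12-25.
Last Monday of January 1996: 1996-01-29.
February 1996 ends with Monday 1996-02-26.

1996-02-26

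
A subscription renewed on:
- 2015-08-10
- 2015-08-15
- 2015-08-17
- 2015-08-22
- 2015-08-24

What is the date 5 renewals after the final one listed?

2015-09-12

Every event lands on a Monday or Saturday (gaps cycle 5, 2, 5, 2).
So the schedule is: every Monday and Saturday.
Next Saturday: 2015-08-29.
The following Monday is 2015-08-31.
Next Saturday: 2015-09-05.
Next Monday: 2015-09-07.
The following Saturday is 2015-09-12.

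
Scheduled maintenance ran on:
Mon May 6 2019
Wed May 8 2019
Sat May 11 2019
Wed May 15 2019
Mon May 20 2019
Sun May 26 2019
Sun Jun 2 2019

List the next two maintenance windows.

Intervals are 2, 3, 4, 5, 6, 7 days — an arithmetic progression with common difference 1.
Next gap: 8 days. Sun Jun 2 2019 + 8 days = Mon Jun 10 2019.
Next gap: 9 days. Mon Jun 10 2019 + 9 days = Wed Jun 19 2019.

Mon Jun 10 2019, Wed Jun 19 2019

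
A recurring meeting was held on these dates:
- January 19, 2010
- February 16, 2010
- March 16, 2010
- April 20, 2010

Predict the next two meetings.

Gaps: 28, 28, 35 days — a mix of 28 and 35. Every date is a Tuesday.
Each is the 3rd Tuesday of its month.
May 2010 — 3rd Tuesday is May 18, 2010.
June 2010 — 3rd Tuesday is June 15, 2010.

May 18, 2010; June 15, 2010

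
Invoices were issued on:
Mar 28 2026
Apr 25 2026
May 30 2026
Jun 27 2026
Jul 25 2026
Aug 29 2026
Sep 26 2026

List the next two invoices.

Oct 31 2026, Nov 28 2026

All Saturdays; the gaps (28, 35, 28, 28, 35, 28) vary with month length.
This is the last Saturday of each month.
Last Saturday of October 2026: Oct 31 2026.
November 2026 ends with Saturday Nov 28 2026.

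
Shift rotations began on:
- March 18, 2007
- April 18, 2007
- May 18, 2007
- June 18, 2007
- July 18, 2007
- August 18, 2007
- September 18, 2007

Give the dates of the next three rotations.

Each date is the 18th; the gaps (31, 30, 31, 30, 31, 31) track the month lengths.
The rule is the 18th of each month.
Next: October 2007 → October 18, 2007.
November 2007: November 18, 2007.
Next: December 2007 → December 18, 2007.

October 18, 2007; November 18, 2007; December 18, 2007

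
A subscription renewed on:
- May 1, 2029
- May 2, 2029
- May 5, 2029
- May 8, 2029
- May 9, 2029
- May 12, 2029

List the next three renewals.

May 15, 2029; May 16, 2029; May 19, 2029

The gap pattern 1, 3, 3, 1, 3 repeats every 3 events.
These are the Tuesdays, Wednesdays and Saturdays of each week.
The following Tuesday is May 15, 2029.
Next Wednesday: May 16, 2029.
Next Saturday: May 19, 2029.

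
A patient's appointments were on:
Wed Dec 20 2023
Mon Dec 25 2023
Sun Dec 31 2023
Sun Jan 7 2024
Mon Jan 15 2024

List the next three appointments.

Wed Jan 24 2024, Sat Feb 3 2024, Wed Feb 14 2024

The spacing grows by 1 each time: 5, 6, 7, 8 days.
Next gap: 9 days. Mon Jan 15 2024 + 9 days = Wed Jan 24 2024.
Next gap: 10 days. Wed Jan 24 2024 + 10 days = Sat Feb 3 2024.
Next gap: 11 days. Sat Feb 3 2024 + 11 days = Wed Feb 14 2024.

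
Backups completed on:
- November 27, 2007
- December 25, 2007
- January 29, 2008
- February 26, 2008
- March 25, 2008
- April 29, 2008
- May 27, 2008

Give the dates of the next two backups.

June 24, 2008; July 29, 2008

All Tuesdays; the gaps (28, 35, 28, 28, 35, 28) vary with month length.
This is the last Tuesday of each month.
June 2008 ends with Tuesday June 24, 2008.
July 2008 ends with Tuesday July 29, 2008.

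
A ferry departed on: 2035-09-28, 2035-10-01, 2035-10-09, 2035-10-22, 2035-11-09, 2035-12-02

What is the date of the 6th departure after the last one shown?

2036-08-01

The spacing grows by 5 each time: 3, 8, 13, 18, 23 days.
Next gap: 28 days. 2035-12-02 + 28 days = 2035-12-30.
Next gap: 33 days. 2035-12-30 + 33 days = 2036-02-01.
Next gap: 38 days. 2036-02-01 + 38 days = 2036-03-10.
Next gap: 43 days. 2036-03-10 + 43 days = 2036-04-22.
Next gap: 48 days. 2036-04-22 + 48 days = 2036-06-09.
Next gap: 53 days. 2036-06-09 + 53 days = 2036-08-01.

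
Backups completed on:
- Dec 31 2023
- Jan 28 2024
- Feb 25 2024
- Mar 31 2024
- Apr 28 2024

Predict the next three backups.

May 26 2024, Jun 30 2024, Jul 28 2024

All Sundays; the gaps (28, 28, 35, 28) vary with month length.
This is the last Sunday of each month.
May 2024 ends with Sunday May 26 2024.
June 2024 ends with Sunday Jun 30 2024.
July 2024 ends with Sunday Jul 28 2024.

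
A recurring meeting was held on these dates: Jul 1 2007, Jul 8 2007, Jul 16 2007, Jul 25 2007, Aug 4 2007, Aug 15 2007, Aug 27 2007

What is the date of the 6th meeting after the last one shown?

Nov 28 2007

Intervals are 7, 8, 9, 10, 11, 12 days — an arithmetic progression with common difference 1.
Next gap: 13 days. Aug 27 2007 + 13 days = Sep 9 2007.
Next gap: 14 days. Sep 9 2007 + 14 days = Sep 23 2007.
Next gap: 15 days. Sep 23 2007 + 15 days = Oct 8 2007.
Next gap: 16 days. Oct 8 2007 + 16 days = Oct 24 2007.
Next gap: 17 days. Oct 24 2007 + 17 days = Nov 10 2007.
Next gap: 18 days. Nov 10 2007 + 18 days = Nov 28 2007.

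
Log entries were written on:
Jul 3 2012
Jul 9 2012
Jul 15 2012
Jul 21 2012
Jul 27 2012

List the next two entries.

The spacing is 6, 6, 6, 6 days — always 6 days.
Jul 27 2012 + 6 days = Aug 2 2012.
Aug 2 2012 + 6 days = Aug 8 2012.

Aug 2 2012, Aug 8 2012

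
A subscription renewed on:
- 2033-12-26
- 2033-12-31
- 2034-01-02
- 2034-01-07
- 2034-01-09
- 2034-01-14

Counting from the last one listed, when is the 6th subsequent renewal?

Every event lands on a Monday or Saturday (gaps cycle 5, 2, 5, 2, 5).
So the schedule is: every Monday and Saturday.
The following Monday is 2034-01-16.
Next Saturday: 2034-01-21.
Next Monday: 2034-01-23.
Next Saturday: 2034-01-28.
Next Monday: 2034-01-30.
Next Saturday: 2034-02-04.

2034-02-04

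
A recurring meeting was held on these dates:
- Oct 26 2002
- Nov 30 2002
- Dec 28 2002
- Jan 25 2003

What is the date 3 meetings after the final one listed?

Every date is a Saturday; gaps 35, 28, 28 days.
Each is the last Saturday of its month (at least one falls on the 29th or later, ruling out '4th Saturday').
Last Saturday of February 2003: Feb 22 2003.
Last Saturday of March 2003: Mar 29 2003.
Last Saturday of April 2003: Apr 26 2003.

Apr 26 2003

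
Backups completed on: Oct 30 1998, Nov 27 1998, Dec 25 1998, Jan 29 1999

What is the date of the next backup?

Every date is a Friday; gaps 28, 28, 35 days.
Each is the last Friday of its month (at least one falls on the 29th or later, ruling out '4th Friday').
Last Friday of February 1999: Feb 26 1999.

Feb 26 1999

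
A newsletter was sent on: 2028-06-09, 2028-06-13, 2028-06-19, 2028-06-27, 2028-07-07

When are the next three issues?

2028-07-19, 2028-08-02, 2028-08-18

Intervals are 4, 6, 8, 10 days — an arithmetic progression with common difference 2.
Next gap: 12 days. 2028-07-07 + 12 days = 2028-07-19.
Next gap: 14 days. 2028-07-19 + 14 days = 2028-08-02.
Next gap: 16 days. 2028-08-02 + 16 days = 2028-08-18.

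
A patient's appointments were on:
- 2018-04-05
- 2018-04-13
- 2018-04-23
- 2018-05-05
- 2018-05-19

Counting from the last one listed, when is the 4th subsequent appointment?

Intervals are 8, 10, 12, 14 days — an arithmetic progression with common difference 2.
Next gap: 16 days. 2018-05-19 + 16 days = 2018-06-04.
Next gap: 18 days. 2018-06-04 + 18 days = 2018-06-22.
Next gap: 20 days. 2018-06-22 + 20 days = 2018-07-12.
Next gap: 22 days. 2018-07-12 + 22 days = 2018-08-03.

2018-08-03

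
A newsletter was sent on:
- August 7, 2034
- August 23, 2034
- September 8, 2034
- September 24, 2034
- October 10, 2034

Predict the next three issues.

October 26, 2034; November 11, 2034; November 27, 2034

Gaps between consecutive events: 16, 16, 16, 16 days — a constant 16-day interval.
October 10, 2034 + 16 days = October 26, 2034.
October 26, 2034 + 16 days = November 11, 2034.
November 11, 2034 + 16 days = November 27, 2034.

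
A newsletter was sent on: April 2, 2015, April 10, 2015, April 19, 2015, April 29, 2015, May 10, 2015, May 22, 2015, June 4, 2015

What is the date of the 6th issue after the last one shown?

Intervals are 8, 9, 10, 11, 12, 13 days — an arithmetic progression with common difference 1.
Next gap: 14 days. June 4, 2015 + 14 days = June 18, 2015.
Next gap: 15 days. June 18, 2015 + 15 days = July 3, 2015.
Next gap: 16 days. July 3, 2015 + 16 days = July 19, 2015.
Next gap: 17 days. July 19, 2015 + 17 days = August 5, 2015.
Next gap: 18 days. August 5, 2015 + 18 days = August 23, 2015.
Next gap: 19 days. August 23, 2015 + 19 days = September 11, 2015.

September 11, 2015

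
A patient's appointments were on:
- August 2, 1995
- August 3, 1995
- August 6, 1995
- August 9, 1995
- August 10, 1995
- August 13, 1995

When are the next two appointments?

The gap pattern 1, 3, 3, 1, 3 repeats every 3 events.
These are the Wednesdays, Thursdays and Sundays of each week.
Next Wednesday: August 16, 1995.
The following Thursday is August 17, 1995.

August 16, 1995; August 17, 1995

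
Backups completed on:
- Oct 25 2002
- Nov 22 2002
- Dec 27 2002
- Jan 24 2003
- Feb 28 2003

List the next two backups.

All dates are Fridays, 28, 35, 28, 35 days apart.
Specifically, the 4th Friday of each month.
March 2003 — 4th Friday is Mar 28 2003.
4th Friday of April 2003: Apr 25 2003.

Mar 28 2003, Apr 25 2003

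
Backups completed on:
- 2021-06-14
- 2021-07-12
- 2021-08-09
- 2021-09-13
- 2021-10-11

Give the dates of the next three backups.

2021-11-08, 2021-12-13, 2022-01-10

Gaps: 28, 28, 35, 28 days — a mix of 28 and 35. Every date is a Monday.
Each is the 2nd Monday of its month.
November 2021 — 2nd Monday is 2021-11-08.
December 2021 — 2nd Monday is 2021-12-13.
2nd Monday of January 2022: 2022-01-10.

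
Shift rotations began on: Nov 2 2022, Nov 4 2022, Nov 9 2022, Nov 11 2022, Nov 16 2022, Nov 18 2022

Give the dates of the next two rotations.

The gap pattern 2, 5, 2, 5, 2 repeats every 2 events.
These are the Wednesdays and Fridays of each week.
The following Wednesday is Nov 23 2022.
Next Friday: Nov 25 2022.

Nov 23 2022, Nov 25 2022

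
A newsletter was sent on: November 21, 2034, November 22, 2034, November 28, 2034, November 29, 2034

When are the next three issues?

Gaps: 1, 6, 1 days — not constant, but cyclic with period 2.
The events fall on every Tuesday and Wednesday.
Next Tuesday: December 5, 2034.
Next Wednesday: December 6, 2034.
Next Tuesday: December 12, 2034.

December 5, 2034; December 6, 2034; December 12, 2034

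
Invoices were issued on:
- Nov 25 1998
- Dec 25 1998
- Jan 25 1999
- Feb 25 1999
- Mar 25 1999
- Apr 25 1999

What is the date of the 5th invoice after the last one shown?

The day-of-month is always 25 (30, 31, 31, 28, 31 days between events).
So this recurs on the 25th of each month.
May 1999: May 25 1999.
Next: June 1999 → Jun 25 1999.
Next: July 1999 → Jul 25 1999.
Next: August 1999 → Aug 25 1999.
September 1999: Sep 25 1999.

Sep 25 1999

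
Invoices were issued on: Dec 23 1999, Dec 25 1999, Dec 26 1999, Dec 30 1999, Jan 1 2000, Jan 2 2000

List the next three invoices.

Jan 6 2000, Jan 8 2000, Jan 9 2000

The gap pattern 2, 1, 4, 2, 1 repeats every 3 events.
These are the Thursdays, Saturdays and Sundays of each week.
Next Thursday: Jan 6 2000.
The following Saturday is Jan 8 2000.
The following Sunday is Jan 9 2000.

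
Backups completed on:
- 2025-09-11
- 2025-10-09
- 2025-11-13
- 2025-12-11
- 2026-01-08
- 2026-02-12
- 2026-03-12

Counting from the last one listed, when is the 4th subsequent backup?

2026-07-09

Gaps: 28, 35, 28, 28, 35, 28 days — a mix of 28 and 35. Every date is a Thursday.
Each is the 2nd Thursday of its month.
2nd Thursday of April 2026: 2026-04-09.
2nd Thursday of May 2026: 2026-05-14.
June 2026 — 2nd Thursday is 2026-06-11.
July 2026 — 2nd Thursday is 2026-07-09.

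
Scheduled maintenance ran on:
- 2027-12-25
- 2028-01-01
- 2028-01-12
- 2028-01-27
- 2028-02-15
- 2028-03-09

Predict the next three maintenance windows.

Intervals are 7, 11, 15, 19, 23 days — an arithmetic progression with common difference 4.
Next gap: 27 days. 2028-03-09 + 27 days = 2028-04-05.
Next gap: 31 days. 2028-04-05 + 31 days = 2028-05-06.
Next gap: 35 days. 2028-05-06 + 35 days = 2028-06-10.

2028-04-05, 2028-05-06, 2028-06-10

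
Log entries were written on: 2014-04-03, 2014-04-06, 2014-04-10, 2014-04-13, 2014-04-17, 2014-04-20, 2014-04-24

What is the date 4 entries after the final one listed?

Every event lands on a Thursday or Sunday (gaps cycle 3, 4, 3, 4, 3, 4).
So the schedule is: every Thursday and Sunday.
The following Sunday is 2014-04-27.
Next Thursday: 2014-05-01.
Next Sunday: 2014-05-04.
Next Thursday: 2014-05-08.

2014-05-08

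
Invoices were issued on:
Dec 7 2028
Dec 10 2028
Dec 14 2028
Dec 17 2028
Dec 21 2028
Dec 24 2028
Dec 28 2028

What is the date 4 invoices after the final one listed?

Every event lands on a Thursday or Sunday (gaps cycle 3, 4, 3, 4, 3, 4).
So the schedule is: every Thursday and Sunday.
Next Sunday: Dec 31 2028.
Next Thursday: Jan 4 2029.
Next Sunday: Jan 7 2029.
Next Thursday: Jan 11 2029.

Jan 11 2029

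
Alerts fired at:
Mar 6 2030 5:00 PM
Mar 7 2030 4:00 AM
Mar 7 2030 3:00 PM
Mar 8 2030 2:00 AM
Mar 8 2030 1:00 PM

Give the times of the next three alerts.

Mar 9 2030 12:00 AM, Mar 9 2030 11:00 AM, Mar 9 2030 10:00 PM

Spacing: 11, 11, 11, 11 h — constant 11 h.
Mar 8 2030 1:00 PM + 11 h = Mar 9 2030 12:00 AM.
Mar 9 2030 12:00 AM + 11 h = Mar 9 2030 11:00 AM.
Mar 9 2030 11:00 AM + 11 h = Mar 9 2030 10:00 PM.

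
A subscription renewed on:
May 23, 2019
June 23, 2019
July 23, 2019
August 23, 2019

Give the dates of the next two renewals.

September 23, 2019; October 23, 2019

Gaps: 31, 30, 31 days — not constant. Every event is on the 23rd of the month.
Pattern: the 23rd of each month.
Next: September 2019 → September 23, 2019.
Next: October 2019 → October 23, 2019.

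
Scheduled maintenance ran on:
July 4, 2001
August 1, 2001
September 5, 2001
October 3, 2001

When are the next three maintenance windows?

November 7, 2001; December 5, 2001; January 2, 2002

These are Wednesdays at 28- or 35-day spacing (28, 35, 28).
The pattern: 1st Wednesday of the month.
November 2001 — 1st Wednesday is November 7, 2001.
1st Wednesday of December 2001: December 5, 2001.
January 2002 — 1st Wednesday is January 2, 2002.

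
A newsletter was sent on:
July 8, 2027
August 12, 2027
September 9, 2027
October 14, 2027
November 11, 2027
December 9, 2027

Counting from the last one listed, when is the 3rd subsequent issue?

Gaps: 35, 28, 35, 28, 28 days — a mix of 28 and 35. Every date is a Thursday.
Each is the 2nd Thursday of its month.
January 2028 — 2nd Thursday is January 13, 2028.
2nd Thursday of February 2028: February 10, 2028.
2nd Thursday of March 2028: March 9, 2028.

March 9, 2028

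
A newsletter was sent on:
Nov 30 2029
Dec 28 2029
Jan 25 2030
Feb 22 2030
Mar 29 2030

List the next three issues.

Every date is a Friday; gaps 28, 28, 28, 35 days.
Each is the last Friday of its month (at least one falls on the 29th or later, ruling out '4th Friday').
April 2030 ends with Friday Apr 26 2030.
May 2030 ends with Friday May 31 2030.
June 2030 ends with Friday Jun 28 2030.

Apr 26 2030, May 31 2030, Jun 28 2030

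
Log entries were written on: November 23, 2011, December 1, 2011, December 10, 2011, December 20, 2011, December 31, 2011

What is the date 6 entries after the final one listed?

The spacing grows by 1 each time: 8, 9, 10, 11 days.
Next gap: 12 days. December 31, 2011 + 12 days = January 12, 2012.
Next gap: 13 days. January 12, 2012 + 13 days = January 25, 2012.
Next gap: 14 days. January 25, 2012 + 14 days = February 8, 2012.
Next gap: 15 days. February 8, 2012 + 15 days = February 23, 2012.
Next gap: 16 days. February 23, 2012 + 16 days = March 10, 2012.
Next gap: 17 days. March 10, 2012 + 17 days = March 27, 2012.

March 27, 2012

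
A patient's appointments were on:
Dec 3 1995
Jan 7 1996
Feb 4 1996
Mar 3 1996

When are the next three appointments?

All dates are Sundays, 35, 28, 28 days apart.
Specifically, the 1st Sunday of each month.
April 1996 — 1st Sunday is Apr 7 1996.
May 1996 — 1st Sunday is May 5 1996.
June 1996 — 1st Sunday is Jun 2 1996.

Apr 7 1996, May 5 1996, Jun 2 1996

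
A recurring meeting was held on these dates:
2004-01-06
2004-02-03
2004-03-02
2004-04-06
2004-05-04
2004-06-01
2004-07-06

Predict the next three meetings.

These are Tuesdays at 28- or 35-day spacing (28, 28, 35, 28, 28, 35).
The pattern: 1st Tuesday of the month.
August 2004 — 1st Tuesday is 2004-08-03.
1st Tuesday of September 2004: 2004-09-07.
October 2004 — 1st Tuesday is 2004-10-05.

2004-08-03, 2004-09-07, 2004-10-05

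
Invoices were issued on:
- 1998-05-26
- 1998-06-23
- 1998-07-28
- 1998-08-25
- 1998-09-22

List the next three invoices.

1998-10-27, 1998-11-24, 1998-12-22

All dates are Tuesdays, 28, 35, 28, 28 days apart.
Specifically, the 4th Tuesday of each month.
4th Tuesday of October 1998: 1998-10-27.
November 1998 — 4th Tuesday is 1998-11-24.
4th Tuesday of December 1998: 1998-12-22.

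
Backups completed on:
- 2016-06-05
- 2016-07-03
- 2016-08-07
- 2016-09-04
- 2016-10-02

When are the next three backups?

Gaps: 28, 35, 28, 28 days — a mix of 28 and 35. Every date is a Sunday.
Each is the 1st Sunday of its month.
November 2016 — 1st Sunday is 2016-11-06.
1st Sunday of December 2016: 2016-12-04.
1st Sunday of January 2017: 2017-01-01.

2016-11-06, 2016-12-04, 2017-01-01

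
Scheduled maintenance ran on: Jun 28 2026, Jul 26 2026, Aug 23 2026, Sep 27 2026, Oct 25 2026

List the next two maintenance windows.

Nov 22 2026, Dec 27 2026

Gaps: 28, 28, 35, 28 days — a mix of 28 and 35. Every date is a Sunday.
Each is the 4th Sunday of its month.
4th Sunday of November 2026: Nov 22 2026.
December 2026 — 4th Sunday is Dec 27 2026.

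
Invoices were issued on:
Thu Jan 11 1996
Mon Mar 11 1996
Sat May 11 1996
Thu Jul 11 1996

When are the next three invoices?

Wed Sep 11 1996, Mon Nov 11 1996, Sat Jan 11 1997

Each date is the 11th; the gaps (60, 61, 61) track the month lengths.
The rule is the 11th of every 2 months.
Next: September 1996 → Wed Sep 11 1996.
November 1996: Mon Nov 11 1996.
January 1997: Sat Jan 11 1997.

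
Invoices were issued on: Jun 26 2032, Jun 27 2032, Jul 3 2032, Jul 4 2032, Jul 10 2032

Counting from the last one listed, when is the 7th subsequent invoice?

Aug 1 2032

Gaps: 1, 6, 1, 6 days — not constant, but cyclic with period 2.
The events fall on every Saturday and Sunday.
The following Sunday is Jul 11 2032.
Next Saturday: Jul 17 2032.
Next Sunday: Jul 18 2032.
The following Saturday is Jul 24 2032.
The following Sunday is Jul 25 2032.
Next Saturday: Jul 31 2032.
Next Sunday: Aug 1 2032.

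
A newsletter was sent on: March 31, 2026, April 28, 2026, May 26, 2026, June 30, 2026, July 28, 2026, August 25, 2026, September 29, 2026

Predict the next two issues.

Every date is a Tuesday; gaps 28, 28, 35, 28, 28, 35 days.
Each is the last Tuesday of its month (at least one falls on the 29th or later, ruling out '4th Tuesday').
Last Tuesday of October 2026: October 27, 2026.
Last Tuesday of November 2026: November 24, 2026.

October 27, 2026; November 24, 2026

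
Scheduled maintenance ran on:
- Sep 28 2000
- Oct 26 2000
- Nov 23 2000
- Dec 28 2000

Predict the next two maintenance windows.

These are Thursdays at 28- or 35-day spacing (28, 28, 35).
The pattern: 4th Thursday of the month.
January 2001 — 4th Thursday is Jan 25 2001.
February 2001 — 4th Thursday is Feb 22 2001.

Jan 25 2001, Feb 22 2001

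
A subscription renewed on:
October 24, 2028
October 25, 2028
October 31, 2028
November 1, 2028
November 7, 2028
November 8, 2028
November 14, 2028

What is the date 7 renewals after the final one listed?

December 6, 2028

Gaps: 1, 6, 1, 6, 1, 6 days — not constant, but cyclic with period 2.
The events fall on every Tuesday and Wednesday.
Next Wednesday: November 15, 2028.
The following Tuesday is November 21, 2028.
Next Wednesday: November 22, 2028.
Next Tuesday: November 28, 2028.
The following Wednesday is November 29, 2028.
The following Tuesday is December 5, 2028.
Next Wednesday: December 6, 2028.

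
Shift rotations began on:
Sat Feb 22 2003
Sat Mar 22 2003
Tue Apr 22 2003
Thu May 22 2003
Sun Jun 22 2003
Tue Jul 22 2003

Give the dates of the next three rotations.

Fri Aug 22 2003, Mon Sep 22 2003, Wed Oct 22 2003

The day-of-month is always 22 (28, 31, 30, 31, 30 days between events).
So this recurs on the 22nd of each month.
Next: August 2003 → Fri Aug 22 2003.
Next: September 2003 → Mon Sep 22 2003.
October 2003: Wed Oct 22 2003.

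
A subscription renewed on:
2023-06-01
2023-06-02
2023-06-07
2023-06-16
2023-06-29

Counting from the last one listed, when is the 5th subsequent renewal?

Gaps: 1, 5, 9, 13 days — each gap is 4 larger than the previous one.
Next gap: 17 days. 2023-06-29 + 17 days = 2023-07-16.
Next gap: 21 days. 2023-07-16 + 21 days = 2023-08-06.
Next gap: 25 days. 2023-08-06 + 25 days = 2023-08-31.
Next gap: 29 days. 2023-08-31 + 29 days = 2023-09-29.
Next gap: 33 days. 2023-09-29 + 33 days = 2023-11-01.

2023-11-01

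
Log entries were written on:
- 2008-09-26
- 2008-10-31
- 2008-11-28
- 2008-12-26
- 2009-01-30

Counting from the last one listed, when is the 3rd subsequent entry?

These are Fridays with 35, 28, 28, 35-day gaps.
Each is the final Friday of its month — 2008-10-31 is past the 28th, so '4th Friday' doesn't fit.
February 2009 ends with Friday 2009-02-27.
Last Friday of March 2009: 2009-03-27.
April 2009 ends with Friday 2009-04-24.

2009-04-24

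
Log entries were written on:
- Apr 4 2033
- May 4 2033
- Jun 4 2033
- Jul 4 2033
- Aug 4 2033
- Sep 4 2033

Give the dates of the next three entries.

Oct 4 2033, Nov 4 2033, Dec 4 2033

Each date is the 4th; the gaps (30, 31, 30, 31, 31) track the month lengths.
The rule is the 4th of each month.
October 2033: Oct 4 2033.
November 2033: Nov 4 2033.
Next: December 2033 → Dec 4 2033.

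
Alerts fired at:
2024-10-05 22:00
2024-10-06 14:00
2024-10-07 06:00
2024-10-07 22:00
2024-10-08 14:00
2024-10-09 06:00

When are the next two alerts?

The interval is a steady 16 hours (16, 16, 16, 16, 16).
2024-10-09 06:00 + 16 h = 2024-10-09 22:00.
2024-10-09 22:00 + 16 h = 2024-10-10 14:00.

2024-10-09 22:00, 2024-10-10 14:00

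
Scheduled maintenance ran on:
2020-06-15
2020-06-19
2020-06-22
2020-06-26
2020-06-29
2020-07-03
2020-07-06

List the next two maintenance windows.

Every event lands on a Monday or Friday (gaps cycle 4, 3, 4, 3, 4, 3).
So the schedule is: every Monday and Friday.
The following Friday is 2020-07-10.
Next Monday: 2020-07-13.

2020-07-10, 2020-07-13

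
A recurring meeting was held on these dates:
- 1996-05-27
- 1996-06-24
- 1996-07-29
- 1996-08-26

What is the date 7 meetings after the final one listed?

These are Mondays with 28, 35, 28-day gaps.
Each is the final Monday of its month — 1996-07-29 is past the 28th, so '4th Monday' doesn't fit.
Last Monday of September 1996: 1996-09-30.
October 1996 ends with Monday 1996-10-28.
Last Monday of November 1996: 1996-11-25.
December 1996 ends with Monday 1996-12-30.
Last Monday of January 1997: 1997-01-27.
Last Monday of February 1997: 1997-02-24.
Last Monday of March 1997: 1997-03-31.

1997-03-31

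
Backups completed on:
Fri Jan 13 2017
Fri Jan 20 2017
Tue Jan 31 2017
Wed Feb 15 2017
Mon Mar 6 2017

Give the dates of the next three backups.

Gaps: 7, 11, 15, 19 days — each gap is 4 larger than the previous one.
Next gap: 23 days. Mon Mar 6 2017 + 23 days = Wed Mar 29 2017.
Next gap: 27 days. Wed Mar 29 2017 + 27 days = Tue Apr 25 2017.
Next gap: 31 days. Tue Apr 25 2017 + 31 days = Fri May 26 2017.

Wed Mar 29 2017, Tue Apr 25 2017, Fri May 26 2017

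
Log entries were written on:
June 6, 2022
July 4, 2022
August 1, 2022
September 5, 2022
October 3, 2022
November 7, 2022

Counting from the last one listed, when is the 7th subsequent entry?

All dates are Mondays, 28, 28, 35, 28, 35 days apart.
Specifically, the 1st Monday of each month.
1st Monday of December 2022: December 5, 2022.
January 2023 — 1st Monday is January 2, 2023.
February 2023 — 1st Monday is February 6, 2023.
March 2023 — 1st Monday is March 6, 2023.
April 2023 — 1st Monday is April 3, 2023.
May 2023 — 1st Monday is May 1, 2023.
June 2023 — 1st Monday is June 5, 2023.

June 5, 2023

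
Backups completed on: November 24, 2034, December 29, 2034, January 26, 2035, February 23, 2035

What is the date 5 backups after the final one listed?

July 27, 2035

Every date is a Friday; gaps 35, 28, 28 days.
Each is the last Friday of its month (at least one falls on the 29th or later, ruling out '4th Friday').
March 2035 ends with Friday March 30, 2035.
Last Friday of April 2035: April 27, 2035.
May 2035 ends with Friday May 25, 2035.
June 2035 ends with Friday June 29, 2035.
July 2035 ends with Friday July 27, 2035.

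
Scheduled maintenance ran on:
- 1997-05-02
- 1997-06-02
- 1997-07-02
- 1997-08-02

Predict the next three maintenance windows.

Each date is the 2nd; the gaps (31, 30, 31) track the month lengths.
The rule is the 2nd of each month.
Next: September 1997 → 1997-09-02.
October 1997: 1997-10-02.
November 1997: 1997-11-02.

1997-09-02, 1997-10-02, 1997-11-02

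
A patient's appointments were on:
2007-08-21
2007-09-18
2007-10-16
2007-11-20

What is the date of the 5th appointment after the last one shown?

2008-04-15

These are Tuesdays at 28- or 35-day spacing (28, 28, 35).
The pattern: 3rd Tuesday of the month.
3rd Tuesday of December 2007: 2007-12-18.
3rd Tuesday of January 2008: 2008-01-15.
February 2008 — 3rd Tuesday is 2008-02-19.
3rd Tuesday of March 2008: 2008-03-18.
April 2008 — 3rd Tuesday is 2008-04-15.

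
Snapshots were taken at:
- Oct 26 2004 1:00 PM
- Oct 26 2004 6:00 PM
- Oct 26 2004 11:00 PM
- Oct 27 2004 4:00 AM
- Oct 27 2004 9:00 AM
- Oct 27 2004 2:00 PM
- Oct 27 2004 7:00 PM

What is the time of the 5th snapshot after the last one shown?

Oct 28 2004 8:00 PM

Gaps: 5, 5, 5, 5, 5, 5 hours — each event is 5 hours after the previous one.
Oct 27 2004 7:00 PM + 5 h = Oct 28 2004 12:00 AM.
Oct 28 2004 12:00 AM + 5 h = Oct 28 2004 5:00 AM.
Oct 28 2004 5:00 AM + 5 h = Oct 28 2004 10:00 AM.
Oct 28 2004 10:00 AM + 5 h = Oct 28 2004 3:00 PM.
Oct 28 2004 3:00 PM + 5 h = Oct 28 2004 8:00 PM.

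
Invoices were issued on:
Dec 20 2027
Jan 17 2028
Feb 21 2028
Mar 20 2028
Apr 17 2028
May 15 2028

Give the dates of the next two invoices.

Jun 19 2028, Jul 17 2028

These are Mondays at 28- or 35-day spacing (28, 35, 28, 28, 28).
The pattern: 3rd Monday of the month.
June 2028 — 3rd Monday is Jun 19 2028.
July 2028 — 3rd Monday is Jul 17 2028.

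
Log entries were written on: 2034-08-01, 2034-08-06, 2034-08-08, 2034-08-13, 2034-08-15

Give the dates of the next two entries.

2034-08-20, 2034-08-22

Gaps: 5, 2, 5, 2 days — not constant, but cyclic with period 2.
The events fall on every Tuesday and Sunday.
Next Sunday: 2034-08-20.
Next Tuesday: 2034-08-22.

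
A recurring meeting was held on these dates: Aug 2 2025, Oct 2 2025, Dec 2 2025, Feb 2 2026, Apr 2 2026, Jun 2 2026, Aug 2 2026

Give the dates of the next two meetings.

Each date is the 2nd; the gaps (61, 61, 62, 59, 61, 61) track the month lengths.
The rule is the 2nd of every 2 months.
October 2026: Oct 2 2026.
December 2026: Dec 2 2026.

Oct 2 2026, Dec 2 2026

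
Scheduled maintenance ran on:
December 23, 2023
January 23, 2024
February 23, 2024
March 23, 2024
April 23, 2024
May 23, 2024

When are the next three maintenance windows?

Gaps: 31, 31, 29, 31, 30 days — not constant. Every event is on the 23rd of the month.
Pattern: the 23rd of each month.
Next: June 2024 → June 23, 2024.
Next: July 2024 → July 23, 2024.
August 2024: August 23, 2024.

June 23, 2024; July 23, 2024; August 23, 2024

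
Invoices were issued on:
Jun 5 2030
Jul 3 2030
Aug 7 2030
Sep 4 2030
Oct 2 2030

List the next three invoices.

Nov 6 2030, Dec 4 2030, Jan 1 2031

Gaps: 28, 35, 28, 28 days — a mix of 28 and 35. Every date is a Wednesday.
Each is the 1st Wednesday of its month.
1st Wednesday of November 2030: Nov 6 2030.
1st Wednesday of December 2030: Dec 4 2030.
1st Wednesday of January 2031: Jan 1 2031.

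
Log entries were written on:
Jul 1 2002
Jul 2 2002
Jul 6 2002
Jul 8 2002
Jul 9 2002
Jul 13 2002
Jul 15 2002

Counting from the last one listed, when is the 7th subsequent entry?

Gaps: 1, 4, 2, 1, 4, 2 days — not constant, but cyclic with period 3.
The events fall on every Monday, Tuesday and Saturday.
Next Tuesday: Jul 16 2002.
Next Saturday: Jul 20 2002.
The following Monday is Jul 22 2002.
The following Tuesday is Jul 23 2002.
Next Saturday: Jul 27 2002.
The following Monday is Jul 29 2002.
Next Tuesday: Jul 30 2002.

Jul 30 2002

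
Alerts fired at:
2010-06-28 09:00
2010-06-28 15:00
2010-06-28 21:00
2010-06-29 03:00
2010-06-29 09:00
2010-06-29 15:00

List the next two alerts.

2010-06-29 21:00, 2010-06-30 03:00

Spacing: 6, 6, 6, 6, 6 h — constant 6 h.
2010-06-29 15:00 + 6 h = 2010-06-29 21:00.
2010-06-29 21:00 + 6 h = 2010-06-30 03:00.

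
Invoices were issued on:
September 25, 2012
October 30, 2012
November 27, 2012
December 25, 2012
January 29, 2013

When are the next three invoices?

These are Tuesdays with 35, 28, 28, 35-day gaps.
Each is the final Tuesday of its month — October 30, 2012 is past the 28th, so '4th Tuesday' doesn't fit.
February 2013 ends with Tuesday February 26, 2013.
March 2013 ends with Tuesday March 26, 2013.
April 2013 ends with Tuesday April 30, 2013.

February 26, 2013; March 26, 2013; April 30, 2013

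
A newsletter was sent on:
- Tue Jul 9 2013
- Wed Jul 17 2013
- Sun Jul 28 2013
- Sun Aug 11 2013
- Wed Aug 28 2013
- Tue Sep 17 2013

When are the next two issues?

Thu Oct 10 2013, Tue Nov 5 2013

Gaps: 8, 11, 14, 17, 20 days — each gap is 3 larger than the previous one.
Next gap: 23 days. Tue Sep 17 2013 + 23 days = Thu Oct 10 2013.
Next gap: 26 days. Thu Oct 10 2013 + 26 days = Tue Nov 5 2013.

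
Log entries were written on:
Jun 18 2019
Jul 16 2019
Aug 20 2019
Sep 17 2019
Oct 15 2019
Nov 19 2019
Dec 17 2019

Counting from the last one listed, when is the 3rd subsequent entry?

Gaps: 28, 35, 28, 28, 35, 28 days — a mix of 28 and 35. Every date is a Tuesday.
Each is the 3rd Tuesday of its month.
3rd Tuesday of January 2020: Jan 21 2020.
3rd Tuesday of February 2020: Feb 18 2020.
March 2020 — 3rd Tuesday is Mar 17 2020.

Mar 17 2020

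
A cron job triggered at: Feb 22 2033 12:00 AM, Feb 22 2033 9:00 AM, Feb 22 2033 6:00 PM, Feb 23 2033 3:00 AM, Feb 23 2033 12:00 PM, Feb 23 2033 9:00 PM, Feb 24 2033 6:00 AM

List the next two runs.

Feb 24 2033 3:00 PM, Feb 25 2033 12:00 AM

The interval is a steady 9 hours (9, 9, 9, 9, 9, 9).
Feb 24 2033 6:00 AM + 9 h = Feb 24 2033 3:00 PM.
Feb 24 2033 3:00 PM + 9 h = Feb 25 2033 12:00 AM.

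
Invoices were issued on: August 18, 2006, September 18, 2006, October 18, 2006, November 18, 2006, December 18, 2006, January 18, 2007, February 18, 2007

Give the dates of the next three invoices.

March 18, 2007; April 18, 2007; May 18, 2007

Each date is the 18th; the gaps (31, 30, 31, 30, 31, 31) track the month lengths.
The rule is the 18th of each month.
Next: March 2007 → March 18, 2007.
Next: April 2007 → April 18, 2007.
May 2007: May 18, 2007.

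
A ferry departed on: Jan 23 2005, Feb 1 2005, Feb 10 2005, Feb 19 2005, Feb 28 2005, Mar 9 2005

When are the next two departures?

Mar 18 2005, Mar 27 2005

The spacing is 9, 9, 9, 9, 9 days — always 9 days.
Mar 9 2005 + 9 days = Mar 18 2005.
Mar 18 2005 + 9 days = Mar 27 2005.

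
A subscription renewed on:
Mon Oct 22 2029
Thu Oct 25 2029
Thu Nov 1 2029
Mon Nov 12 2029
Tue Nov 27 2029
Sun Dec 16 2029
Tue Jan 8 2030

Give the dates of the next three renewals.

Intervals are 3, 7, 11, 15, 19, 23 days — an arithmetic progression with common difference 4.
Next gap: 27 days. Tue Jan 8 2030 + 27 days = Mon Feb 4 2030.
Next gap: 31 days. Mon Feb 4 2030 + 31 days = Thu Mar 7 2030.
Next gap: 35 days. Thu Mar 7 2030 + 35 days = Thu Apr 11 2030.

Mon Feb 4 2030, Thu Mar 7 2030, Thu Apr 11 2030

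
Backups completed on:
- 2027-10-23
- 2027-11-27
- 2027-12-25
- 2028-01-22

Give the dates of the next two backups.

2028-02-26, 2028-03-25

All dates are Saturdays, 35, 28, 28 days apart.
Specifically, the 4th Saturday of each month.
February 2028 — 4th Saturday is 2028-02-26.
4th Saturday of March 2028: 2028-03-25.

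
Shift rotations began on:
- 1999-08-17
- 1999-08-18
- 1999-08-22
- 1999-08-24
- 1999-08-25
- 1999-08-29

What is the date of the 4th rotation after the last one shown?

1999-09-07

The gap pattern 1, 4, 2, 1, 4 repeats every 3 events.
These are the Tuesdays, Wednesdays and Sundays of each week.
Next Tuesday: 1999-08-31.
The following Wednesday is 1999-09-01.
Next Sunday: 1999-09-05.
Next Tuesday: 1999-09-07.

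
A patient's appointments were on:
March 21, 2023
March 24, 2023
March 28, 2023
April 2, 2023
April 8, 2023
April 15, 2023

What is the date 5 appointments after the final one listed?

June 4, 2023

Gaps: 3, 4, 5, 6, 7 days — each gap is 1 larger than the previous one.
Next gap: 8 days. April 15, 2023 + 8 days = April 23, 2023.
Next gap: 9 days. April 23, 2023 + 9 days = May 2, 2023.
Next gap: 10 days. May 2, 2023 + 10 days = May 12, 2023.
Next gap: 11 days. May 12, 2023 + 11 days = May 23, 2023.
Next gap: 12 days. May 23, 2023 + 12 days = June 4, 2023.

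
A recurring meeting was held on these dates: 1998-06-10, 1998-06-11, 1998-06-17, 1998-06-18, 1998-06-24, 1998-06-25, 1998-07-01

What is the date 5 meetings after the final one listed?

1998-07-16

The gap pattern 1, 6, 1, 6, 1, 6 repeats every 2 events.
These are the Wednesdays and Thursdays of each week.
The following Thursday is 1998-07-02.
The following Wednesday is 1998-07-08.
The following Thursday is 1998-07-09.
The following Wednesday is 1998-07-15.
The following Thursday is 1998-07-16.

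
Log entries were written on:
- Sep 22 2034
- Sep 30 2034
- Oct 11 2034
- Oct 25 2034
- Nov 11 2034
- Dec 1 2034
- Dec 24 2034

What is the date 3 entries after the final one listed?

The spacing grows by 3 each time: 8, 11, 14, 17, 20, 23 days.
Next gap: 26 days. Dec 24 2034 + 26 days = Jan 19 2035.
Next gap: 29 days. Jan 19 2035 + 29 days = Feb 17 2035.
Next gap: 32 days. Feb 17 2035 + 32 days = Mar 21 2035.

Mar 21 2035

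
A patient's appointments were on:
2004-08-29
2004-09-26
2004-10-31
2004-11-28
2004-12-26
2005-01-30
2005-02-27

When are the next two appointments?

2005-03-27, 2005-04-24

All Sundays; the gaps (28, 35, 28, 28, 35, 28) vary with month length.
This is the last Sunday of each month.
Last Sunday of March 2005: 2005-03-27.
April 2005 ends with Sunday 2005-04-24.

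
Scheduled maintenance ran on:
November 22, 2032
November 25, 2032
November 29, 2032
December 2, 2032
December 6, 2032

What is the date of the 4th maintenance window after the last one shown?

December 20, 2032

Gaps: 3, 4, 3, 4 days — not constant, but cyclic with period 2.
The events fall on every Monday and Thursday.
Next Thursday: December 9, 2032.
The following Monday is December 13, 2032.
Next Thursday: December 16, 2032.
Next Monday: December 20, 2032.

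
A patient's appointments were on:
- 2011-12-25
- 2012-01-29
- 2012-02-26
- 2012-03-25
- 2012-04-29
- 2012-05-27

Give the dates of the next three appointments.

2012-06-24, 2012-07-29, 2012-08-26

Every date is a Sunday; gaps 35, 28, 28, 35, 28 days.
Each is the last Sunday of its month (at least one falls on the 29th or later, ruling out '4th Sunday').
June 2012 ends with Sunday 2012-06-24.
Last Sunday of July 2012: 2012-07-29.
Last Sunday of August 2012: 2012-08-26.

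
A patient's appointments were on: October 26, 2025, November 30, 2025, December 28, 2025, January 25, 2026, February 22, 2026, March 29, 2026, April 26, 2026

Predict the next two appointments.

Every date is a Sunday; gaps 35, 28, 28, 28, 35, 28 days.
Each is the last Sunday of its month (at least one falls on the 29th or later, ruling out '4th Sunday').
Last Sunday of May 2026: May 31, 2026.
June 2026 ends with Sunday June 28, 2026.

May 31, 2026; June 28, 2026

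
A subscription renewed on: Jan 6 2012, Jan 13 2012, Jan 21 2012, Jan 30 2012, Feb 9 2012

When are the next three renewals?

Gaps: 7, 8, 9, 10 days — each gap is 1 larger than the previous one.
Next gap: 11 days. Feb 9 2012 + 11 days = Feb 20 2012.
Next gap: 12 days. Feb 20 2012 + 12 days = Mar 3 2012.
Next gap: 13 days. Mar 3 2012 + 13 days = Mar 16 2012.

Feb 20 2012, Mar 3 2012, Mar 16 2012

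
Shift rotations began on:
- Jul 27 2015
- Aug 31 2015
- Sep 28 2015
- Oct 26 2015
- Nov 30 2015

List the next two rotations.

All Mondays; the gaps (35, 28, 28, 35) vary with month length.
This is the last Monday of each month.
Last Monday of December 2015: Dec 28 2015.
January 2016 ends with Monday Jan 25 2016.

Dec 28 2015, Jan 25 2016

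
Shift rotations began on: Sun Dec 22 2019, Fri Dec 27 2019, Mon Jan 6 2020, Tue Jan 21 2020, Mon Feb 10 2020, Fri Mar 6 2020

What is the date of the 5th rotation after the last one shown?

The spacing grows by 5 each time: 5, 10, 15, 20, 25 days.
Next gap: 30 days. Fri Mar 6 2020 + 30 days = Sun Apr 5 2020.
Next gap: 35 days. Sun Apr 5 2020 + 35 days = Sun May 10 2020.
Next gap: 40 days. Sun May 10 2020 + 40 days = Fri Jun 19 2020.
Next gap: 45 days. Fri Jun 19 2020 + 45 days = Mon Aug 3 2020.
Next gap: 50 days. Mon Aug 3 2020 + 50 days = Tue Sep 22 2020.

Tue Sep 22 2020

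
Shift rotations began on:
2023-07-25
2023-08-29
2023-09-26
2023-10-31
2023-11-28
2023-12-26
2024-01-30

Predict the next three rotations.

2024-02-27, 2024-03-26, 2024-04-30

All Tuesdays; the gaps (35, 28, 35, 28, 28, 35) vary with month length.
This is the last Tuesday of each month.
Last Tuesday of February 2024: 2024-02-27.
March 2024 ends with Tuesday 2024-03-26.
Last Tuesday of April 2024: 2024-04-30.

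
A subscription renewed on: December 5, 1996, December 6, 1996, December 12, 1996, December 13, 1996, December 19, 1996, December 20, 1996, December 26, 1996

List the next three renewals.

The gap pattern 1, 6, 1, 6, 1, 6 repeats every 2 events.
These are the Thursdays and Fridays of each week.
Next Friday: December 27, 1996.
Next Thursday: January 2, 1997.
The following Friday is January 3, 1997.

December 27, 1996; January 2, 1997; January 3, 1997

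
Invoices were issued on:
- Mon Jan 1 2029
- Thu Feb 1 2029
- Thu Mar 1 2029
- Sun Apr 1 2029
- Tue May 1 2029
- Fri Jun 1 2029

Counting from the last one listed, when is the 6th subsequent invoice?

Sat Dec 1 2029

Gaps: 31, 28, 31, 30, 31 days — not constant. Every event is on the 1st of the month.
Pattern: the 1st of each month.
Next: July 2029 → Sun Jul 1 2029.
August 2029: Wed Aug 1 2029.
September 2029: Sat Sep 1 2029.
October 2029: Mon Oct 1 2029.
November 2029: Thu Nov 1 2029.
Next: December 2029 → Sat Dec 1 2029.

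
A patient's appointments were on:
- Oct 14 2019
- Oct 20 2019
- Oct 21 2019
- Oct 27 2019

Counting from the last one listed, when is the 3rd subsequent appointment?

Nov 4 2019

The gap pattern 6, 1, 6 repeats every 2 events.
These are the Mondays and Sundays of each week.
The following Monday is Oct 28 2019.
Next Sunday: Nov 3 2019.
Next Monday: Nov 4 2019.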